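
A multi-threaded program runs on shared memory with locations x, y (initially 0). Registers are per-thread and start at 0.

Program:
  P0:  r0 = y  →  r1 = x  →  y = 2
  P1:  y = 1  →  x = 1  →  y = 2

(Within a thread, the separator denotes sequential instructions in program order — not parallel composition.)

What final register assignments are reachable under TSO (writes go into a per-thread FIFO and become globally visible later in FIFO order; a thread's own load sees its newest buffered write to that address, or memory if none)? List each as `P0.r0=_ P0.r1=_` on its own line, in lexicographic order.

P0.r0=0 P0.r1=0
P0.r0=0 P0.r1=1
P0.r0=1 P0.r1=0
P0.r0=1 P0.r1=1
P0.r0=2 P0.r1=1

outcome vector order: (P0.r0,P0.r1)
|TSO outcomes| = 5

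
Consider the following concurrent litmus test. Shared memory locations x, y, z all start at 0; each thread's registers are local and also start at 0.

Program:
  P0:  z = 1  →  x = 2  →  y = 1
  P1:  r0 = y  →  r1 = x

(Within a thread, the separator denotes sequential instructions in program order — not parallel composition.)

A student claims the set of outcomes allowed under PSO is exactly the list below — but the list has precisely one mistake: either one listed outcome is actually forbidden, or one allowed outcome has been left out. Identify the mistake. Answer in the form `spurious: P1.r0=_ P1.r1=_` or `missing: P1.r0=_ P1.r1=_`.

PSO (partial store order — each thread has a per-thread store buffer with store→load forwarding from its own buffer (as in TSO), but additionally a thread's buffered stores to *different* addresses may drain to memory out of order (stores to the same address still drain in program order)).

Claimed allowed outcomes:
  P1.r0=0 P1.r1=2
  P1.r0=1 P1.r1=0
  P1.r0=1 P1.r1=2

missing: P1.r0=0 P1.r1=0

outcome vector order: (P1.r0,P1.r1)
PSO: 4 outcomes — {(0,0) (0,2) (1,0) (1,2)}
PSO∖claimed = {(0,0)}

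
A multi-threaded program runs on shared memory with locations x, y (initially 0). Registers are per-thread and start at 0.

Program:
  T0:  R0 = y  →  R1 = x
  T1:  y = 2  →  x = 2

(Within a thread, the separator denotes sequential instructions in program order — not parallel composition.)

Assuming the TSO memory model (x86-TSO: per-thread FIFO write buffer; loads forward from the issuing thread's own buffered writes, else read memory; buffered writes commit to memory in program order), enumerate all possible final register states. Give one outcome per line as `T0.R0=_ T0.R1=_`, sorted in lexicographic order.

T0.R0=0 T0.R1=0
T0.R0=0 T0.R1=2
T0.R0=2 T0.R1=0
T0.R0=2 T0.R1=2

outcome vector order: (T0.R0,T0.R1)
|TSO outcomes| = 4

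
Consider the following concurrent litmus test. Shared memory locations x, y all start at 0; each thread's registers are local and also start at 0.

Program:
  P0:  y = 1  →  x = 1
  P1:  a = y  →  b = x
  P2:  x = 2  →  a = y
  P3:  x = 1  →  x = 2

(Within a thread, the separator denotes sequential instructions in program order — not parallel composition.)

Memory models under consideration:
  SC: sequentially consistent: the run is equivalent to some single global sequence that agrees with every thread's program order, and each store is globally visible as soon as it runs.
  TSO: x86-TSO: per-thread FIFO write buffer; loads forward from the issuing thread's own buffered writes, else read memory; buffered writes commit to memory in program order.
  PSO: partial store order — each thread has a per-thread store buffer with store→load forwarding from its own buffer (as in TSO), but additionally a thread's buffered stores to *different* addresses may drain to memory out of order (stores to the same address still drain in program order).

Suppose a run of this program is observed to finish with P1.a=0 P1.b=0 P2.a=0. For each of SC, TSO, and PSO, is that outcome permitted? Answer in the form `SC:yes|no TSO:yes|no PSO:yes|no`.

outcome vector order: (P1.a,P1.b,P2.a)
[SC] allowed = {0/0/0, 0/0/1, 0/1/0, 0/1/1, 0/2/0, 0/2/1, 1/0/1, 1/1/0, 1/1/1, 1/2/0, 1/2/1}
[TSO] allowed = {0/0/0, 0/0/1, 0/1/0, 0/1/1, 0/2/0, 0/2/1, 1/0/0, 1/0/1, 1/1/0, 1/1/1, 1/2/0, 1/2/1}
[PSO] allowed = {0/0/0, 0/0/1, 0/1/0, 0/1/1, 0/2/0, 0/2/1, 1/0/0, 1/0/1, 1/1/0, 1/1/1, 1/2/0, 1/2/1}
target 0/0/0 ∈ {SC,TSO,PSO}

SC:yes TSO:yes PSO:yes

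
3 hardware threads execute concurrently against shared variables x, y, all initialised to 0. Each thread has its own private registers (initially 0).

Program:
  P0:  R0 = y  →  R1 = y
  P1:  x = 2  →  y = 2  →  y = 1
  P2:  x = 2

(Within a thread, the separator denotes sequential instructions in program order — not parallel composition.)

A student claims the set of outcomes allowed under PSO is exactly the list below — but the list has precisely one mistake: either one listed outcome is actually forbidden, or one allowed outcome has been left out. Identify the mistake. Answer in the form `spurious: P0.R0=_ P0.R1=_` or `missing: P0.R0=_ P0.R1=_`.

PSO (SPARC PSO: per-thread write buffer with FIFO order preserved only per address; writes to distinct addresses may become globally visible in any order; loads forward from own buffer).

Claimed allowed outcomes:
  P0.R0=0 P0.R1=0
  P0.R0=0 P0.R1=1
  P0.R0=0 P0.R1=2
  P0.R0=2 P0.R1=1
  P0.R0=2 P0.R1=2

outcome vector order: (P0.R0,P0.R1)
under PSO → (0,0); (0,1); (0,2); (1,1); (2,1); (2,2)
PSO∖claimed = {(1,1)}

missing: P0.R0=1 P0.R1=1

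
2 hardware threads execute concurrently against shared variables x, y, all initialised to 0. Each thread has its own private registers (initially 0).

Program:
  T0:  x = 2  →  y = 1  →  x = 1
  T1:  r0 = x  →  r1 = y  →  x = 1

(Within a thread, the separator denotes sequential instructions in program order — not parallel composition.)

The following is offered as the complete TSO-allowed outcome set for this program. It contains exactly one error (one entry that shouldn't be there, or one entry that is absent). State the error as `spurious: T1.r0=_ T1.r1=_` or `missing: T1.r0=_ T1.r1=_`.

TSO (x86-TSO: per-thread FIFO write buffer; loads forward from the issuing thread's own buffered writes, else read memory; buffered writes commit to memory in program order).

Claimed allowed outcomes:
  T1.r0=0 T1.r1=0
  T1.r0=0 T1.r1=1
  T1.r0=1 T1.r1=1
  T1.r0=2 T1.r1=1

outcome vector order: (T1.r0,T1.r1)
TSO: 5 outcomes — {00; 01; 11; 20; 21}
TSO∖claimed = {20}

missing: T1.r0=2 T1.r1=0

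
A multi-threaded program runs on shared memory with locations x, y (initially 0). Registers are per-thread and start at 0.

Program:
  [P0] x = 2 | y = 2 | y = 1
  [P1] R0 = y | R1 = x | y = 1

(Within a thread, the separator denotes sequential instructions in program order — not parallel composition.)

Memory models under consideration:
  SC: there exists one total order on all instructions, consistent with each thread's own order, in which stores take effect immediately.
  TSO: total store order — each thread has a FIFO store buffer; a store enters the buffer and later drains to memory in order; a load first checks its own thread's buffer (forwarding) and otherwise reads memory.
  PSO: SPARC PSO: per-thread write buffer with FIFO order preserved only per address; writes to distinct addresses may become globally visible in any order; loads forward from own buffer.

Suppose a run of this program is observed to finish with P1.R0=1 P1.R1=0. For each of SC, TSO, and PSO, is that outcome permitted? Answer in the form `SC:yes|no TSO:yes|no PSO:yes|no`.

outcome vector order: (P1.R0,P1.R1)
SC (4): 00, 02, 12, 22
TSO (4): 00, 02, 12, 22
PSO (6): 00, 02, 10, 12, 20, 22
target 10 ∈ {PSO}

SC:no TSO:no PSO:yes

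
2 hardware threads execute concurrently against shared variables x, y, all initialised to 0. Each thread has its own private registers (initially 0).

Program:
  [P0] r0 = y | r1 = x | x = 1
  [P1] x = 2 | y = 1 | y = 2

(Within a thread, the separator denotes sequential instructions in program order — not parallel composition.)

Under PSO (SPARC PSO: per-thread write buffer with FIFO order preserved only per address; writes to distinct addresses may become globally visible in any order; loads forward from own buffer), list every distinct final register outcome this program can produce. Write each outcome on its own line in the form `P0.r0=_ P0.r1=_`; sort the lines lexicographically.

outcome vector order: (P0.r0,P0.r1)
|PSO outcomes| = 6

P0.r0=0 P0.r1=0
P0.r0=0 P0.r1=2
P0.r0=1 P0.r1=0
P0.r0=1 P0.r1=2
P0.r0=2 P0.r1=0
P0.r0=2 P0.r1=2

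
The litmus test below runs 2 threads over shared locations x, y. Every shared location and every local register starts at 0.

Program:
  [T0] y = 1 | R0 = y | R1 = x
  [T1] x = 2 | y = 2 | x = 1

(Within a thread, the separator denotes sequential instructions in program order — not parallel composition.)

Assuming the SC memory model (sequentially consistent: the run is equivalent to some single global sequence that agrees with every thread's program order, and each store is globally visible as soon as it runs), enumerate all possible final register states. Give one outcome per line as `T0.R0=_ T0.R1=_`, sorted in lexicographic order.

T0.R0=1 T0.R1=0
T0.R0=1 T0.R1=1
T0.R0=1 T0.R1=2
T0.R0=2 T0.R1=1
T0.R0=2 T0.R1=2

outcome vector order: (T0.R0,T0.R1)
|SC outcomes| = 5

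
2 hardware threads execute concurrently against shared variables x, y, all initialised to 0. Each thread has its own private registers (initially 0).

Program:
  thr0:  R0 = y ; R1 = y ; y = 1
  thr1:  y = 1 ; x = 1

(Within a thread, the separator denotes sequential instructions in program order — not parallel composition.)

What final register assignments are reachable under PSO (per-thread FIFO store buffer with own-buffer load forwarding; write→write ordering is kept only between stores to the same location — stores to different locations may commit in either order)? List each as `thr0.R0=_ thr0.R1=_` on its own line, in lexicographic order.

thr0.R0=0 thr0.R1=0
thr0.R0=0 thr0.R1=1
thr0.R0=1 thr0.R1=1

outcome vector order: (thr0.R0,thr0.R1)
|PSO outcomes| = 3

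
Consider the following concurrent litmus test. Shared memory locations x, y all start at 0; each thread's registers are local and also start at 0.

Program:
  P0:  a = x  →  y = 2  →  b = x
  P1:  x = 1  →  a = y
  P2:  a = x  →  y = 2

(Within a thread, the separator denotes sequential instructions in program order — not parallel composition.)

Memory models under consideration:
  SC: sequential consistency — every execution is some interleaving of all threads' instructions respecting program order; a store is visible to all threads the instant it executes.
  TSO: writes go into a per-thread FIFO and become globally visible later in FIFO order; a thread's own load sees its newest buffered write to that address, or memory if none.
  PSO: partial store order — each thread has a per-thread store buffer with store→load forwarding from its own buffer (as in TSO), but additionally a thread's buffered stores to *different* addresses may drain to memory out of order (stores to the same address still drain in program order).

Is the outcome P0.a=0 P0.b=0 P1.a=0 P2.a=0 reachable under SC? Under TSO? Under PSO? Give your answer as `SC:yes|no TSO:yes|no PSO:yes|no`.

SC:no TSO:yes PSO:yes

outcome vector order: (P0.a,P0.b,P1.a,P2.a)
[SC] allowed = {<0 0 2 0>, <0 0 2 1>, <0 1 0 0>, <0 1 0 1>, <0 1 2 0>, <0 1 2 1>, <1 1 0 0>, <1 1 0 1>, <1 1 2 0>, <1 1 2 1>}
[TSO] allowed = {<0 0 0 0>, <0 0 0 1>, <0 0 2 0>, <0 0 2 1>, <0 1 0 0>, <0 1 0 1>, <0 1 2 0>, <0 1 2 1>, <1 1 0 0>, <1 1 0 1>, <1 1 2 0>, <1 1 2 1>}
[PSO] allowed = {<0 0 0 0>, <0 0 0 1>, <0 0 2 0>, <0 0 2 1>, <0 1 0 0>, <0 1 0 1>, <0 1 2 0>, <0 1 2 1>, <1 1 0 0>, <1 1 0 1>, <1 1 2 0>, <1 1 2 1>}
target <0 0 0 0> ∈ {TSO,PSO}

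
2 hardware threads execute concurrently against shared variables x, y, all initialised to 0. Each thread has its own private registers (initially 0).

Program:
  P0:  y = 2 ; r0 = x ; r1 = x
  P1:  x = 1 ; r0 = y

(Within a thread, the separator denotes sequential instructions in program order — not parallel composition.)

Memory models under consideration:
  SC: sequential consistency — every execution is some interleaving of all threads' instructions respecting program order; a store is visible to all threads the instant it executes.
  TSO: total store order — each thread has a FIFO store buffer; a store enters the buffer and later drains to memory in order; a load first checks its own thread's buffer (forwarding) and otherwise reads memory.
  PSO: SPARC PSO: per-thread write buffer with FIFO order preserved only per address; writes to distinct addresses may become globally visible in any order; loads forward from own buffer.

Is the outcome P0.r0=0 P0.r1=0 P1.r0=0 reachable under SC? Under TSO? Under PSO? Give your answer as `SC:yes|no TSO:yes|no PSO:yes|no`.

outcome vector order: (P0.r0,P0.r1,P1.r0)
[SC] allowed = {(0,0,2) (0,1,2) (1,1,0) (1,1,2)}
[TSO] allowed = {(0,0,0) (0,0,2) (0,1,0) (0,1,2) (1,1,0) (1,1,2)}
[PSO] allowed = {(0,0,0) (0,0,2) (0,1,0) (0,1,2) (1,1,0) (1,1,2)}
target (0,0,0) ∈ {TSO,PSO}

SC:no TSO:yes PSO:yes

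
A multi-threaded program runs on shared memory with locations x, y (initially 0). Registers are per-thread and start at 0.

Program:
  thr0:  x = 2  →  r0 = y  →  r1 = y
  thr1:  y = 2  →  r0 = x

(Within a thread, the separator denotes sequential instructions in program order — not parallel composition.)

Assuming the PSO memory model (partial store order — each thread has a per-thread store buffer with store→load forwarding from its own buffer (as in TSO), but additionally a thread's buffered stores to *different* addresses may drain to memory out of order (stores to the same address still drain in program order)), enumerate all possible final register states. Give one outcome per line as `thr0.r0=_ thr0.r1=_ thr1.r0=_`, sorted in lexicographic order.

thr0.r0=0 thr0.r1=0 thr1.r0=0
thr0.r0=0 thr0.r1=0 thr1.r0=2
thr0.r0=0 thr0.r1=2 thr1.r0=0
thr0.r0=0 thr0.r1=2 thr1.r0=2
thr0.r0=2 thr0.r1=2 thr1.r0=0
thr0.r0=2 thr0.r1=2 thr1.r0=2

outcome vector order: (thr0.r0,thr0.r1,thr1.r0)
|PSO outcomes| = 6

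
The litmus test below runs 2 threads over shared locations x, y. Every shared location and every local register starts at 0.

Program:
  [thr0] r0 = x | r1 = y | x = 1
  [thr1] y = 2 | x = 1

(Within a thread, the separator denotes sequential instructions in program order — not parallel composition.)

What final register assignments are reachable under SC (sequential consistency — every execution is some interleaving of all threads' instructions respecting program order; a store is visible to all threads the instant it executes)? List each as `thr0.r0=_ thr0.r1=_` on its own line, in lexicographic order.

outcome vector order: (thr0.r0,thr0.r1)
|SC outcomes| = 3

thr0.r0=0 thr0.r1=0
thr0.r0=0 thr0.r1=2
thr0.r0=1 thr0.r1=2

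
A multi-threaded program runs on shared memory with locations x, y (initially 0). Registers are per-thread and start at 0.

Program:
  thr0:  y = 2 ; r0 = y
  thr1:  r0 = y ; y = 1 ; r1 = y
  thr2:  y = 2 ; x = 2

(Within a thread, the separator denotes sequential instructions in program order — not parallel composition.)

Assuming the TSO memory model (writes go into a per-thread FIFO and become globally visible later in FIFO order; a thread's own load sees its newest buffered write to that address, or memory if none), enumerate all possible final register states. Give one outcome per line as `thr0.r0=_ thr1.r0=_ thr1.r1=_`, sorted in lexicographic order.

thr0.r0=1 thr1.r0=0 thr1.r1=1
thr0.r0=1 thr1.r0=0 thr1.r1=2
thr0.r0=1 thr1.r0=2 thr1.r1=1
thr0.r0=1 thr1.r0=2 thr1.r1=2
thr0.r0=2 thr1.r0=0 thr1.r1=1
thr0.r0=2 thr1.r0=0 thr1.r1=2
thr0.r0=2 thr1.r0=2 thr1.r1=1
thr0.r0=2 thr1.r0=2 thr1.r1=2

outcome vector order: (thr0.r0,thr1.r0,thr1.r1)
|TSO outcomes| = 8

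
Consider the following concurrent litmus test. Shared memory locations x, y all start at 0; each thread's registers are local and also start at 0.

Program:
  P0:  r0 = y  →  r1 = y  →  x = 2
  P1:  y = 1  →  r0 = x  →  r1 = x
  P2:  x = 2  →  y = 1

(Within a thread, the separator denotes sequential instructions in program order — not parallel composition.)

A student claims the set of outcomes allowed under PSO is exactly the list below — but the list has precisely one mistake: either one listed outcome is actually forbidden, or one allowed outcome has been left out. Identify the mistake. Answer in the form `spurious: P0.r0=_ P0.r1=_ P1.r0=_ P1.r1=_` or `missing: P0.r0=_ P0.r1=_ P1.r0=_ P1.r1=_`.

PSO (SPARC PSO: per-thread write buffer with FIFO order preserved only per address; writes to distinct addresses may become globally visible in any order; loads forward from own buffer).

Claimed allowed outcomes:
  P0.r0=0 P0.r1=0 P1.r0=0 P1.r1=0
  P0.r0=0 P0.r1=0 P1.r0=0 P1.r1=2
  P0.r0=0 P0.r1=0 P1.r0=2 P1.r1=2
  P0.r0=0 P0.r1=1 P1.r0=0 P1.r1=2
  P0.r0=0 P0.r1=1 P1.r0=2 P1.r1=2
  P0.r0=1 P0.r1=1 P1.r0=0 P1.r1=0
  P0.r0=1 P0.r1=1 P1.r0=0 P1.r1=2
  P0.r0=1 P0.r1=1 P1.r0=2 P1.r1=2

outcome vector order: (P0.r0,P0.r1,P1.r0,P1.r1)
PSO (9): 0/0/0/0 0/0/0/2 0/0/2/2 0/1/0/0 0/1/0/2 0/1/2/2 1/1/0/0 1/1/0/2 1/1/2/2
PSO∖claimed = {0/1/0/0}

missing: P0.r0=0 P0.r1=1 P1.r0=0 P1.r1=0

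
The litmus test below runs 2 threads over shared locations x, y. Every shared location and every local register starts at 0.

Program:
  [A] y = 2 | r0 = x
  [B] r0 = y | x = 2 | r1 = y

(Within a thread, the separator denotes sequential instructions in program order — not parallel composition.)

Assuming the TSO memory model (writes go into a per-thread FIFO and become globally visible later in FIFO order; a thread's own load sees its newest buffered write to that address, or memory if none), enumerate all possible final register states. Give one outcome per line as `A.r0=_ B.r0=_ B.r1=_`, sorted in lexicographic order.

A.r0=0 B.r0=0 B.r1=0
A.r0=0 B.r0=0 B.r1=2
A.r0=0 B.r0=2 B.r1=2
A.r0=2 B.r0=0 B.r1=0
A.r0=2 B.r0=0 B.r1=2
A.r0=2 B.r0=2 B.r1=2

outcome vector order: (A.r0,B.r0,B.r1)
|TSO outcomes| = 6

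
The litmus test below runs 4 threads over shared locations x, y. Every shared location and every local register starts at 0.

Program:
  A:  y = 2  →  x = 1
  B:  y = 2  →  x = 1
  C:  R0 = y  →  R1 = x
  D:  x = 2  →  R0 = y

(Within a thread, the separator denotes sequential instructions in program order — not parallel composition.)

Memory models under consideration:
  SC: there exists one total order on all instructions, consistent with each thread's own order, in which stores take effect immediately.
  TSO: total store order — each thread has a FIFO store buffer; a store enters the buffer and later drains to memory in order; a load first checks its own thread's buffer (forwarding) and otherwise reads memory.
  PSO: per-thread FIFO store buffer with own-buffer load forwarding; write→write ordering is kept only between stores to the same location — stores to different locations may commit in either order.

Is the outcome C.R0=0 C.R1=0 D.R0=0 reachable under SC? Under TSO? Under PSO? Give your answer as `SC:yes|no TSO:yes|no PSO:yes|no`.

outcome vector order: (C.R0,C.R1,D.R0)
SC (11): <0 0 0>; <0 0 2>; <0 1 0>; <0 1 2>; <0 2 0>; <0 2 2>; <2 0 2>; <2 1 0>; <2 1 2>; <2 2 0>; <2 2 2>
TSO (12): <0 0 0>; <0 0 2>; <0 1 0>; <0 1 2>; <0 2 0>; <0 2 2>; <2 0 0>; <2 0 2>; <2 1 0>; <2 1 2>; <2 2 0>; <2 2 2>
PSO (12): <0 0 0>; <0 0 2>; <0 1 0>; <0 1 2>; <0 2 0>; <0 2 2>; <2 0 0>; <2 0 2>; <2 1 0>; <2 1 2>; <2 2 0>; <2 2 2>
target <0 0 0> ∈ {SC,TSO,PSO}

SC:yes TSO:yes PSO:yes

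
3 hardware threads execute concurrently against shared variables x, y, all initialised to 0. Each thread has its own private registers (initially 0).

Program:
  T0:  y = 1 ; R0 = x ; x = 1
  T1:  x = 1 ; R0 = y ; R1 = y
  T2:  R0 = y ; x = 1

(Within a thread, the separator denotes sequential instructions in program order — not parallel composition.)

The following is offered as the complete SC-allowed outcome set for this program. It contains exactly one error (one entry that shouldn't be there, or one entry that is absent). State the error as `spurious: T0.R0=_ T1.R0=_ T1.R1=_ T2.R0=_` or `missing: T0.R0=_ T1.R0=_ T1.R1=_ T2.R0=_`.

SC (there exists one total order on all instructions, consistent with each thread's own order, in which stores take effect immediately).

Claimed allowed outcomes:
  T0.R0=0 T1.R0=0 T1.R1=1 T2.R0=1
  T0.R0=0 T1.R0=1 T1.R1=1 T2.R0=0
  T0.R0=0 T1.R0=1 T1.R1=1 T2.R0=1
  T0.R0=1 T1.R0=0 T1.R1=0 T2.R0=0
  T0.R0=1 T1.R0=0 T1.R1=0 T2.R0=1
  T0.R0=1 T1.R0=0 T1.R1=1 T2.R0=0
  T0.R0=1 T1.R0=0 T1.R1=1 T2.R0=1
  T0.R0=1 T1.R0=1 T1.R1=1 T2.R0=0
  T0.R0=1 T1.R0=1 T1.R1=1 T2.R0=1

spurious: T0.R0=0 T1.R0=0 T1.R1=1 T2.R0=1

outcome vector order: (T0.R0,T1.R0,T1.R1,T2.R0)
SC: 8 outcomes — {(0,1,1,0), (0,1,1,1), (1,0,0,0), (1,0,0,1), (1,0,1,0), (1,0,1,1), (1,1,1,0), (1,1,1,1)}
claimed∖SC = {(0,0,1,1)}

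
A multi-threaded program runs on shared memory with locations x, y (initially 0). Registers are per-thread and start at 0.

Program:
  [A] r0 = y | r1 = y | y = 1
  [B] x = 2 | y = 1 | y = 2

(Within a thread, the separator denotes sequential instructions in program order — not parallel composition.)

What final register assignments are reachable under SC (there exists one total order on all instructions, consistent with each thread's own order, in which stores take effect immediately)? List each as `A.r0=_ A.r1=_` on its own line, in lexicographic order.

A.r0=0 A.r1=0
A.r0=0 A.r1=1
A.r0=0 A.r1=2
A.r0=1 A.r1=1
A.r0=1 A.r1=2
A.r0=2 A.r1=2

outcome vector order: (A.r0,A.r1)
|SC outcomes| = 6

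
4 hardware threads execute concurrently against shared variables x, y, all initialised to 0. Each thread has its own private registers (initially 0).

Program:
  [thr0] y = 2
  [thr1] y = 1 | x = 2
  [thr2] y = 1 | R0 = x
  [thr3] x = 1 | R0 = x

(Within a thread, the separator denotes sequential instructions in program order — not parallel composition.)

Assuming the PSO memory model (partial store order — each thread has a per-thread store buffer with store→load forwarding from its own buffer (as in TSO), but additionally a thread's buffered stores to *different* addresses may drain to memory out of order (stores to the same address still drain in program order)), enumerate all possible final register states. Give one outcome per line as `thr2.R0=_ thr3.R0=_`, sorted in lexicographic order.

outcome vector order: (thr2.R0,thr3.R0)
|PSO outcomes| = 6

thr2.R0=0 thr3.R0=1
thr2.R0=0 thr3.R0=2
thr2.R0=1 thr3.R0=1
thr2.R0=1 thr3.R0=2
thr2.R0=2 thr3.R0=1
thr2.R0=2 thr3.R0=2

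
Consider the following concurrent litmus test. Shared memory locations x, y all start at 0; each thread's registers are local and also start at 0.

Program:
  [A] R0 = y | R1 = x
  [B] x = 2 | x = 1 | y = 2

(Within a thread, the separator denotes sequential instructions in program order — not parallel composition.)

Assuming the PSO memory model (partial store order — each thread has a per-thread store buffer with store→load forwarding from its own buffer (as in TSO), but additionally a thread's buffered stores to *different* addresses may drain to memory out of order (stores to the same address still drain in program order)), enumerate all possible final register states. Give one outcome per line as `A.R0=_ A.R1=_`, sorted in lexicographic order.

outcome vector order: (A.R0,A.R1)
|PSO outcomes| = 6

A.R0=0 A.R1=0
A.R0=0 A.R1=1
A.R0=0 A.R1=2
A.R0=2 A.R1=0
A.R0=2 A.R1=1
A.R0=2 A.R1=2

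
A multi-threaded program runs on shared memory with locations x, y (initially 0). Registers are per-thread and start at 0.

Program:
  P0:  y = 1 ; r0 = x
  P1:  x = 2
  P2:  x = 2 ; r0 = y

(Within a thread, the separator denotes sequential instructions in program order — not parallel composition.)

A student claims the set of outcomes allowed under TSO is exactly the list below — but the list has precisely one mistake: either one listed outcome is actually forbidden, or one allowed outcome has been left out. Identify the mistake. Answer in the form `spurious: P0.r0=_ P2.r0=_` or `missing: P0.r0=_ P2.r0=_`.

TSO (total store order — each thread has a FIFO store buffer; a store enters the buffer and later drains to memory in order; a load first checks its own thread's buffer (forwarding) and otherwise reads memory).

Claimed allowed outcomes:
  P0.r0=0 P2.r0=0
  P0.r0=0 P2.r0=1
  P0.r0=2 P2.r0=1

missing: P0.r0=2 P2.r0=0

outcome vector order: (P0.r0,P2.r0)
under TSO → (0,0); (0,1); (2,0); (2,1)
TSO∖claimed = {(2,0)}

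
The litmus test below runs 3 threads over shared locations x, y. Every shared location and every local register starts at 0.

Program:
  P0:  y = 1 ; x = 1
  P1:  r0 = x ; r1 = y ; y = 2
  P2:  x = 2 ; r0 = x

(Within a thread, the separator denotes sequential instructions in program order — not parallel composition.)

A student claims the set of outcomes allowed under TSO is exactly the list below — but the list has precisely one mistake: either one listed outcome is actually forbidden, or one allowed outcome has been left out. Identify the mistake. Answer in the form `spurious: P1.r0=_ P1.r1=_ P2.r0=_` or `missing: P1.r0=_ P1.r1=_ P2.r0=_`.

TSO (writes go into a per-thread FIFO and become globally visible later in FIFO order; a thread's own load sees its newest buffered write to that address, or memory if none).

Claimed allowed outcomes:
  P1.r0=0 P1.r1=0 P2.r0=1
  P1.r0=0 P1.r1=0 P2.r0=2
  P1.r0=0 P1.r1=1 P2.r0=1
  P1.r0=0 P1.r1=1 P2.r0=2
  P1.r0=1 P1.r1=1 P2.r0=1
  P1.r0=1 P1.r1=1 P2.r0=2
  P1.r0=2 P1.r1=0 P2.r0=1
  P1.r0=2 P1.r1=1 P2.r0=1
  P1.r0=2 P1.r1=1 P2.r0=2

missing: P1.r0=2 P1.r1=0 P2.r0=2

outcome vector order: (P1.r0,P1.r1,P2.r0)
TSO (10): (0,0,1), (0,0,2), (0,1,1), (0,1,2), (1,1,1), (1,1,2), (2,0,1), (2,0,2), (2,1,1), (2,1,2)
TSO∖claimed = {(2,0,2)}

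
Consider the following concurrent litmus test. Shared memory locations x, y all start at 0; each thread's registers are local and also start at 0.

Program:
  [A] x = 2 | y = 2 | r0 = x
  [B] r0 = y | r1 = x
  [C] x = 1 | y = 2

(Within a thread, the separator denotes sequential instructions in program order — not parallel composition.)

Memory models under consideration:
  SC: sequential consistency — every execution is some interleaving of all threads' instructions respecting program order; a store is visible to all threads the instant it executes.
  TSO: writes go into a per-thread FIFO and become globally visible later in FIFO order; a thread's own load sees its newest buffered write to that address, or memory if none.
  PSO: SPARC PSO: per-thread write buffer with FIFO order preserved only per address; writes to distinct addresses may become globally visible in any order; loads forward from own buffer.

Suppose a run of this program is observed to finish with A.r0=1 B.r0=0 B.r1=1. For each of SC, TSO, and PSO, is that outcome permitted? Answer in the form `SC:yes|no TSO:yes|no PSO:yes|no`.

outcome vector order: (A.r0,B.r0,B.r1)
[SC] allowed = {100; 101; 102; 121; 122; 200; 201; 202; 221; 222}
[TSO] allowed = {100; 101; 102; 121; 122; 200; 201; 202; 221; 222}
[PSO] allowed = {100; 101; 102; 120; 121; 122; 200; 201; 202; 220; 221; 222}
target 101 ∈ {SC,TSO,PSO}

SC:yes TSO:yes PSO:yes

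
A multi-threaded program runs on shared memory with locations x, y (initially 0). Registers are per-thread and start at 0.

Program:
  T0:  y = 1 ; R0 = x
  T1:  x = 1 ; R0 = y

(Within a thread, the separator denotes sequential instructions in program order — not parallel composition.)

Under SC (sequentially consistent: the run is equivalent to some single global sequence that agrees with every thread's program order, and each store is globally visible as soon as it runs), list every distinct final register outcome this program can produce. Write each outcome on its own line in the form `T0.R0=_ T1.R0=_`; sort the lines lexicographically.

T0.R0=0 T1.R0=1
T0.R0=1 T1.R0=0
T0.R0=1 T1.R0=1

outcome vector order: (T0.R0,T1.R0)
|SC outcomes| = 3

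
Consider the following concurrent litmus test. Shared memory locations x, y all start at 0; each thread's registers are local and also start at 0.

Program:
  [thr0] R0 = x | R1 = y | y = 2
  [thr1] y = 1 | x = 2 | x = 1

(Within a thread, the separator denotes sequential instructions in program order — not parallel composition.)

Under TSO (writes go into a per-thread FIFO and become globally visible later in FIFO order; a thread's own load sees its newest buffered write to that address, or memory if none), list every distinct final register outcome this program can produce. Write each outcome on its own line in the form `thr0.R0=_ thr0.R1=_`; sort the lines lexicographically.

outcome vector order: (thr0.R0,thr0.R1)
|TSO outcomes| = 4

thr0.R0=0 thr0.R1=0
thr0.R0=0 thr0.R1=1
thr0.R0=1 thr0.R1=1
thr0.R0=2 thr0.R1=1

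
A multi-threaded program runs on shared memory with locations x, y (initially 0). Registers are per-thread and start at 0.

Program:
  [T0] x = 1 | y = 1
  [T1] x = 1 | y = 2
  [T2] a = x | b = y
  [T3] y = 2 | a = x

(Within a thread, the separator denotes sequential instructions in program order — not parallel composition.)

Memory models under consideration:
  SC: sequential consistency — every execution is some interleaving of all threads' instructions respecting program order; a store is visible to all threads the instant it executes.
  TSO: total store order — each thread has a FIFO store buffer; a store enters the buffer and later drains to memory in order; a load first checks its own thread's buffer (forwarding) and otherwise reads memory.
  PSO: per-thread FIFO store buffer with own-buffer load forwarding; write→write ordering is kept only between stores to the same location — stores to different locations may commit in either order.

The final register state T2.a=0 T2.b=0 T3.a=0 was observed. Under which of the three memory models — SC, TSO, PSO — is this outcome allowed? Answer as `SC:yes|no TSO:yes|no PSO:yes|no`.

SC:yes TSO:yes PSO:yes

outcome vector order: (T2.a,T2.b,T3.a)
SC: 11 outcomes — {<0 0 0>; <0 0 1>; <0 1 0>; <0 1 1>; <0 2 0>; <0 2 1>; <1 0 1>; <1 1 0>; <1 1 1>; <1 2 0>; <1 2 1>}
TSO: 12 outcomes — {<0 0 0>; <0 0 1>; <0 1 0>; <0 1 1>; <0 2 0>; <0 2 1>; <1 0 0>; <1 0 1>; <1 1 0>; <1 1 1>; <1 2 0>; <1 2 1>}
PSO: 12 outcomes — {<0 0 0>; <0 0 1>; <0 1 0>; <0 1 1>; <0 2 0>; <0 2 1>; <1 0 0>; <1 0 1>; <1 1 0>; <1 1 1>; <1 2 0>; <1 2 1>}
target <0 0 0> ∈ {SC,TSO,PSO}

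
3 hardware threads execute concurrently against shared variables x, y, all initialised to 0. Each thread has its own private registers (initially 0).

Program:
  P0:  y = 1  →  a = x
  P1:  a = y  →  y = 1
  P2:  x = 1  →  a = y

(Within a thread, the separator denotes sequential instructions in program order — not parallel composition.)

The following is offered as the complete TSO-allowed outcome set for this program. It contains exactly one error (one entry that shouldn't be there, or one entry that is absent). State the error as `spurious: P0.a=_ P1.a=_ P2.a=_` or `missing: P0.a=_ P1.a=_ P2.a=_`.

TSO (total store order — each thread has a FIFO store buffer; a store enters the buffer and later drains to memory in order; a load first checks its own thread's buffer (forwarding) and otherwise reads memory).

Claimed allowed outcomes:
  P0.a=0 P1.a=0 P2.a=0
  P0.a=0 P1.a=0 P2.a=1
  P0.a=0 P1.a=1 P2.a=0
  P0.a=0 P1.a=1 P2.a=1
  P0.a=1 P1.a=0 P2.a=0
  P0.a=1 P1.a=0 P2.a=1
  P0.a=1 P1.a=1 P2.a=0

outcome vector order: (P0.a,P1.a,P2.a)
[TSO] allowed = {000; 001; 010; 011; 100; 101; 110; 111}
TSO∖claimed = {111}

missing: P0.a=1 P1.a=1 P2.a=1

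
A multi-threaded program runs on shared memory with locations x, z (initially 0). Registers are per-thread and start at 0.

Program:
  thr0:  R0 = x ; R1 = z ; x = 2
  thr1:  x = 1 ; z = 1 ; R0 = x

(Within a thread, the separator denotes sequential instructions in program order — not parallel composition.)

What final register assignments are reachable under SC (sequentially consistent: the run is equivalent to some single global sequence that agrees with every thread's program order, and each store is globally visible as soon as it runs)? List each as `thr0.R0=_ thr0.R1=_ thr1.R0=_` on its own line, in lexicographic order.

thr0.R0=0 thr0.R1=0 thr1.R0=1
thr0.R0=0 thr0.R1=0 thr1.R0=2
thr0.R0=0 thr0.R1=1 thr1.R0=1
thr0.R0=0 thr0.R1=1 thr1.R0=2
thr0.R0=1 thr0.R1=0 thr1.R0=1
thr0.R0=1 thr0.R1=0 thr1.R0=2
thr0.R0=1 thr0.R1=1 thr1.R0=1
thr0.R0=1 thr0.R1=1 thr1.R0=2

outcome vector order: (thr0.R0,thr0.R1,thr1.R0)
|SC outcomes| = 8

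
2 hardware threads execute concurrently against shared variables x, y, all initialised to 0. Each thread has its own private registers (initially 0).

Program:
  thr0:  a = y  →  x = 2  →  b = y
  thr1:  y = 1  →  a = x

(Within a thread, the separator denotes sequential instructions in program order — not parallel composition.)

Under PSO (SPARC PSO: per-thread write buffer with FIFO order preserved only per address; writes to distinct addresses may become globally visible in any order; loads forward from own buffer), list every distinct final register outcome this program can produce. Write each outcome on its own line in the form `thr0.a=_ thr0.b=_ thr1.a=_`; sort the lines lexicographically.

thr0.a=0 thr0.b=0 thr1.a=0
thr0.a=0 thr0.b=0 thr1.a=2
thr0.a=0 thr0.b=1 thr1.a=0
thr0.a=0 thr0.b=1 thr1.a=2
thr0.a=1 thr0.b=1 thr1.a=0
thr0.a=1 thr0.b=1 thr1.a=2

outcome vector order: (thr0.a,thr0.b,thr1.a)
|PSO outcomes| = 6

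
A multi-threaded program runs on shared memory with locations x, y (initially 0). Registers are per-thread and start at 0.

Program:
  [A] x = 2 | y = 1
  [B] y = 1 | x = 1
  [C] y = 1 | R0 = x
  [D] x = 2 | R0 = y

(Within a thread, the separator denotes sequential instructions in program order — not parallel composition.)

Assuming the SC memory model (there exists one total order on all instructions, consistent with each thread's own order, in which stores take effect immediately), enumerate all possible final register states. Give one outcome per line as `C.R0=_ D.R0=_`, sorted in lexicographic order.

C.R0=0 D.R0=1
C.R0=1 D.R0=0
C.R0=1 D.R0=1
C.R0=2 D.R0=0
C.R0=2 D.R0=1

outcome vector order: (C.R0,D.R0)
|SC outcomes| = 5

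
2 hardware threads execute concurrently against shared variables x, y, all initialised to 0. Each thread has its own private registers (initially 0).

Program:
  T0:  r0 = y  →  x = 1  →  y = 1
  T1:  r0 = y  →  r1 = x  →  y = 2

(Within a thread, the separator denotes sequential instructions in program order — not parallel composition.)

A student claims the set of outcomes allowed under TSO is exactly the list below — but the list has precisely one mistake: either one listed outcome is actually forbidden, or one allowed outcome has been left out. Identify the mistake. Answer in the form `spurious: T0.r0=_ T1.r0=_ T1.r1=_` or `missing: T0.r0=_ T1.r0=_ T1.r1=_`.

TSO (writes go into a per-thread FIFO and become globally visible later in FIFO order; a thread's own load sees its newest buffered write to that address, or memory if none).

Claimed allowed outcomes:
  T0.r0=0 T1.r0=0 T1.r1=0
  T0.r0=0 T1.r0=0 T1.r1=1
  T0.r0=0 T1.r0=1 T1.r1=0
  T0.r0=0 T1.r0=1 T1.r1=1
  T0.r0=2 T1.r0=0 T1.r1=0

spurious: T0.r0=0 T1.r0=1 T1.r1=0

outcome vector order: (T0.r0,T1.r0,T1.r1)
[TSO] allowed = {000 001 011 200}
claimed∖TSO = {010}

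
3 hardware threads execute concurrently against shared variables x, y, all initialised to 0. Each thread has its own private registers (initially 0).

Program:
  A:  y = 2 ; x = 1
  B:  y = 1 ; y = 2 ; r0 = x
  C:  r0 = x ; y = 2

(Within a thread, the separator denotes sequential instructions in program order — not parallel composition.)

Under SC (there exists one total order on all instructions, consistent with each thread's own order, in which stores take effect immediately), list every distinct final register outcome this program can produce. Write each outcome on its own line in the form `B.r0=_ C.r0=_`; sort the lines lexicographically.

outcome vector order: (B.r0,C.r0)
|SC outcomes| = 4

B.r0=0 C.r0=0
B.r0=0 C.r0=1
B.r0=1 C.r0=0
B.r0=1 C.r0=1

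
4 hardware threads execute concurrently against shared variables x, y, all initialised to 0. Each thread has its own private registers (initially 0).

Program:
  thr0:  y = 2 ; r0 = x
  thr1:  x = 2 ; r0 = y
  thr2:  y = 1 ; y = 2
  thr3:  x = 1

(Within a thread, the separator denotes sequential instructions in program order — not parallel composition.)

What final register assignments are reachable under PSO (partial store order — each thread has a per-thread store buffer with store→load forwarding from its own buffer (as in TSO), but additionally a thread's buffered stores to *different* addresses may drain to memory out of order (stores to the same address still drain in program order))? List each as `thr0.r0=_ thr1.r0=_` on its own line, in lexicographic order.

outcome vector order: (thr0.r0,thr1.r0)
|PSO outcomes| = 9

thr0.r0=0 thr1.r0=0
thr0.r0=0 thr1.r0=1
thr0.r0=0 thr1.r0=2
thr0.r0=1 thr1.r0=0
thr0.r0=1 thr1.r0=1
thr0.r0=1 thr1.r0=2
thr0.r0=2 thr1.r0=0
thr0.r0=2 thr1.r0=1
thr0.r0=2 thr1.r0=2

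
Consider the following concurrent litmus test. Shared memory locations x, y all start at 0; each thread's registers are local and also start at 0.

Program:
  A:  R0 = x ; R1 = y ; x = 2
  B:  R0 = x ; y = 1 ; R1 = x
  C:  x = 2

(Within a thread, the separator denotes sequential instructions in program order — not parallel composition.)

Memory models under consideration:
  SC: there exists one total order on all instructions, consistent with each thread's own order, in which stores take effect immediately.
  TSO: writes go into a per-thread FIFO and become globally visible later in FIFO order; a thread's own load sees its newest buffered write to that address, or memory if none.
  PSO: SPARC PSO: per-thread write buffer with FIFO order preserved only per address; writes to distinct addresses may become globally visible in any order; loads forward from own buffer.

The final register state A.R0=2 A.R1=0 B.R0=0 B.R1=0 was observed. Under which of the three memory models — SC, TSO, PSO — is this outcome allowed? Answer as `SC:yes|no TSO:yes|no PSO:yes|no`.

outcome vector order: (A.R0,A.R1,B.R0,B.R1)
SC (11): 0000, 0002, 0022, 0100, 0102, 0122, 2002, 2022, 2100, 2102, 2122
TSO (12): 0000, 0002, 0022, 0100, 0102, 0122, 2000, 2002, 2022, 2100, 2102, 2122
PSO (12): 0000, 0002, 0022, 0100, 0102, 0122, 2000, 2002, 2022, 2100, 2102, 2122
target 2000 ∈ {TSO,PSO}

SC:no TSO:yes PSO:yes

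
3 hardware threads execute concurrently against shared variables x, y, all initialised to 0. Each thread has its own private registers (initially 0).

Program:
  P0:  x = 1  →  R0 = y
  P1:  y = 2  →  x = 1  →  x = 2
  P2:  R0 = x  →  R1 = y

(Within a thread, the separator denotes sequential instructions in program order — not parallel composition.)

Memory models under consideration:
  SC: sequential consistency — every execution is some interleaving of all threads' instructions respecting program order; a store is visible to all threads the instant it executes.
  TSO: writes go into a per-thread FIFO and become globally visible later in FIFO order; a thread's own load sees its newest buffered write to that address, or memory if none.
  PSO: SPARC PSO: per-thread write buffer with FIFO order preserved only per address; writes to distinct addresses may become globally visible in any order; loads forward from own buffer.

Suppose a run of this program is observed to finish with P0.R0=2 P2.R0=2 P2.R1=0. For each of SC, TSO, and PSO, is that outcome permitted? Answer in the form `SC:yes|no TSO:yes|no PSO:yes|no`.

SC:no TSO:no PSO:yes

outcome vector order: (P0.R0,P2.R0,P2.R1)
under SC → <0 0 0>, <0 0 2>, <0 1 0>, <0 1 2>, <0 2 2>, <2 0 0>, <2 0 2>, <2 1 0>, <2 1 2>, <2 2 2>
under TSO → <0 0 0>, <0 0 2>, <0 1 0>, <0 1 2>, <0 2 2>, <2 0 0>, <2 0 2>, <2 1 0>, <2 1 2>, <2 2 2>
under PSO → <0 0 0>, <0 0 2>, <0 1 0>, <0 1 2>, <0 2 0>, <0 2 2>, <2 0 0>, <2 0 2>, <2 1 0>, <2 1 2>, <2 2 0>, <2 2 2>
target <2 2 0> ∈ {PSO}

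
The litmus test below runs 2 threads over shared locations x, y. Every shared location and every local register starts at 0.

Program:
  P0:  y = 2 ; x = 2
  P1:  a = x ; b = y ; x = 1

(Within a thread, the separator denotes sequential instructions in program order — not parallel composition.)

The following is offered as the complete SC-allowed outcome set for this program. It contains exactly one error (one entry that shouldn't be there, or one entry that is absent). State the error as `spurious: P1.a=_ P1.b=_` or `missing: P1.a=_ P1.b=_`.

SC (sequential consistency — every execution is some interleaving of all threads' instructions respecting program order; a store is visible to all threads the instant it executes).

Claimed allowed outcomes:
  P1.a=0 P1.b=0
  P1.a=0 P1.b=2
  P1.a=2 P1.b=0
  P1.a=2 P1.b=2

spurious: P1.a=2 P1.b=0

outcome vector order: (P1.a,P1.b)
SC: 3 outcomes — {00, 02, 22}
claimed∖SC = {20}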